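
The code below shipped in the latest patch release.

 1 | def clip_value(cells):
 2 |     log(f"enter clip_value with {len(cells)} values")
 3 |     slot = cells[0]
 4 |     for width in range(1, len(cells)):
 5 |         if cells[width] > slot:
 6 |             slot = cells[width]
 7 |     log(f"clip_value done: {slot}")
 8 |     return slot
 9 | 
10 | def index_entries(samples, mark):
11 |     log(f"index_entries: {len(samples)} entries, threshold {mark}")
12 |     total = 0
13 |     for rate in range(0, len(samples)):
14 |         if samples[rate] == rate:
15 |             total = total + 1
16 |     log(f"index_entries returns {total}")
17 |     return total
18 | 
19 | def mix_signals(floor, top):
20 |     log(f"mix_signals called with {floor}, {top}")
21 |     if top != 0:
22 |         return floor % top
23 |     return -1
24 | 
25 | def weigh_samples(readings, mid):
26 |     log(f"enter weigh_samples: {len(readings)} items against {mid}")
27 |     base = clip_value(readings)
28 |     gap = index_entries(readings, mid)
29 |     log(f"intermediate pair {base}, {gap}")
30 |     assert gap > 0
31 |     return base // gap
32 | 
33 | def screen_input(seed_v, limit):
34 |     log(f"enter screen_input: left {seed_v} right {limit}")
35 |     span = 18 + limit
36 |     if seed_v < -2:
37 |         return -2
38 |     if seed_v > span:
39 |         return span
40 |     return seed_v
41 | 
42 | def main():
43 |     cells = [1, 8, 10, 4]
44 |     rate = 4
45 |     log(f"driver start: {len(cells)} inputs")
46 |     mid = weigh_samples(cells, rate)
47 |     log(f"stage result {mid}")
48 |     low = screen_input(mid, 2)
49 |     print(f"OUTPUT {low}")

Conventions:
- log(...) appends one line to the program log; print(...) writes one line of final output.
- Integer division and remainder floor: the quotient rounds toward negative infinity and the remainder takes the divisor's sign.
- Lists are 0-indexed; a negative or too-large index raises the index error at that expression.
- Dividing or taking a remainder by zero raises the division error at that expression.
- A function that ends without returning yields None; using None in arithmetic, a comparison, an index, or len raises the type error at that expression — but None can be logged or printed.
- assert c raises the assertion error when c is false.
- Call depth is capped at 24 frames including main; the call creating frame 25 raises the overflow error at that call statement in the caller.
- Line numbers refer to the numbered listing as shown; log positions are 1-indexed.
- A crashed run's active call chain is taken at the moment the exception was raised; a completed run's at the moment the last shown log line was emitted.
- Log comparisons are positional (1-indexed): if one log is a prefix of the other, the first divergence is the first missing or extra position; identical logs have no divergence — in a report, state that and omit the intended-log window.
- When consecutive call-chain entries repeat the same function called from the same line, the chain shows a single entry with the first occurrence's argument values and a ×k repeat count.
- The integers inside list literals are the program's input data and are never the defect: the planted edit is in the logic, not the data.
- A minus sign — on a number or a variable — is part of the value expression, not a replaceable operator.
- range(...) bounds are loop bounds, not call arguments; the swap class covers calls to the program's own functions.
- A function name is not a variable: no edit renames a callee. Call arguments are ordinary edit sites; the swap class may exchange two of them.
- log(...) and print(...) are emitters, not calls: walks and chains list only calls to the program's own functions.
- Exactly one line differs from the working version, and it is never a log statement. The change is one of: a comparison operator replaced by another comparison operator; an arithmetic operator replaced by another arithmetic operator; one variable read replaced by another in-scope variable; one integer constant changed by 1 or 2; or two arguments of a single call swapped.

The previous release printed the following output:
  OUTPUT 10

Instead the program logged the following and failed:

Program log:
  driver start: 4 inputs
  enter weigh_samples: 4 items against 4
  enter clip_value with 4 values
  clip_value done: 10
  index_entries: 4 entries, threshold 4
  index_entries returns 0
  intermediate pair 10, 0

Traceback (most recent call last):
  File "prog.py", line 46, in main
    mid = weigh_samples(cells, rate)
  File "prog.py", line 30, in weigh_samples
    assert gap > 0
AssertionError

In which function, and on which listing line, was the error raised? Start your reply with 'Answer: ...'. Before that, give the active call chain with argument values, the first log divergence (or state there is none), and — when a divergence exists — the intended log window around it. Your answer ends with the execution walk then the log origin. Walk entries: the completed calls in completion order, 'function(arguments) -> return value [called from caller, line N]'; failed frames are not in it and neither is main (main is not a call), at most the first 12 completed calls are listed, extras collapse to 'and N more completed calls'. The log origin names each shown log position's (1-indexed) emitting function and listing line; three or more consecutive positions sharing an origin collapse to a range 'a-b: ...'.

Answer: the error was raised in weigh_samples, line 30.
Key fact: The earliest visible damage is log position 6 — 'index_entries returns 0' rather than the intended 'index_entries returns 1'.
Call chain: main -> weigh_samples([1, 8, 10, 4], 4) (called at line 46).
First divergence: at position 6 the run shows 'index_entries returns 0' where the working version logs 'index_entries returns 1'.
Intended log window:
  4: clip_value done: 10
  5: index_entries: 4 entries, threshold 4
  6: index_entries returns 1
  7: intermediate pair 10, 1
Execution walk:
  clip_value([1, 8, 10, 4]) -> 10  [called from weigh_samples, line 27]
  index_entries([1, 8, 10, 4], 4) -> 0  [called from weigh_samples, line 28]
Origin of each log line:
  1 — main, line 45
  2 — weigh_samples, line 26
  3 — clip_value, line 2
  4 — clip_value, line 7
  5 — index_entries, line 11
  6 — index_entries, line 16
  7 — weigh_samples, line 29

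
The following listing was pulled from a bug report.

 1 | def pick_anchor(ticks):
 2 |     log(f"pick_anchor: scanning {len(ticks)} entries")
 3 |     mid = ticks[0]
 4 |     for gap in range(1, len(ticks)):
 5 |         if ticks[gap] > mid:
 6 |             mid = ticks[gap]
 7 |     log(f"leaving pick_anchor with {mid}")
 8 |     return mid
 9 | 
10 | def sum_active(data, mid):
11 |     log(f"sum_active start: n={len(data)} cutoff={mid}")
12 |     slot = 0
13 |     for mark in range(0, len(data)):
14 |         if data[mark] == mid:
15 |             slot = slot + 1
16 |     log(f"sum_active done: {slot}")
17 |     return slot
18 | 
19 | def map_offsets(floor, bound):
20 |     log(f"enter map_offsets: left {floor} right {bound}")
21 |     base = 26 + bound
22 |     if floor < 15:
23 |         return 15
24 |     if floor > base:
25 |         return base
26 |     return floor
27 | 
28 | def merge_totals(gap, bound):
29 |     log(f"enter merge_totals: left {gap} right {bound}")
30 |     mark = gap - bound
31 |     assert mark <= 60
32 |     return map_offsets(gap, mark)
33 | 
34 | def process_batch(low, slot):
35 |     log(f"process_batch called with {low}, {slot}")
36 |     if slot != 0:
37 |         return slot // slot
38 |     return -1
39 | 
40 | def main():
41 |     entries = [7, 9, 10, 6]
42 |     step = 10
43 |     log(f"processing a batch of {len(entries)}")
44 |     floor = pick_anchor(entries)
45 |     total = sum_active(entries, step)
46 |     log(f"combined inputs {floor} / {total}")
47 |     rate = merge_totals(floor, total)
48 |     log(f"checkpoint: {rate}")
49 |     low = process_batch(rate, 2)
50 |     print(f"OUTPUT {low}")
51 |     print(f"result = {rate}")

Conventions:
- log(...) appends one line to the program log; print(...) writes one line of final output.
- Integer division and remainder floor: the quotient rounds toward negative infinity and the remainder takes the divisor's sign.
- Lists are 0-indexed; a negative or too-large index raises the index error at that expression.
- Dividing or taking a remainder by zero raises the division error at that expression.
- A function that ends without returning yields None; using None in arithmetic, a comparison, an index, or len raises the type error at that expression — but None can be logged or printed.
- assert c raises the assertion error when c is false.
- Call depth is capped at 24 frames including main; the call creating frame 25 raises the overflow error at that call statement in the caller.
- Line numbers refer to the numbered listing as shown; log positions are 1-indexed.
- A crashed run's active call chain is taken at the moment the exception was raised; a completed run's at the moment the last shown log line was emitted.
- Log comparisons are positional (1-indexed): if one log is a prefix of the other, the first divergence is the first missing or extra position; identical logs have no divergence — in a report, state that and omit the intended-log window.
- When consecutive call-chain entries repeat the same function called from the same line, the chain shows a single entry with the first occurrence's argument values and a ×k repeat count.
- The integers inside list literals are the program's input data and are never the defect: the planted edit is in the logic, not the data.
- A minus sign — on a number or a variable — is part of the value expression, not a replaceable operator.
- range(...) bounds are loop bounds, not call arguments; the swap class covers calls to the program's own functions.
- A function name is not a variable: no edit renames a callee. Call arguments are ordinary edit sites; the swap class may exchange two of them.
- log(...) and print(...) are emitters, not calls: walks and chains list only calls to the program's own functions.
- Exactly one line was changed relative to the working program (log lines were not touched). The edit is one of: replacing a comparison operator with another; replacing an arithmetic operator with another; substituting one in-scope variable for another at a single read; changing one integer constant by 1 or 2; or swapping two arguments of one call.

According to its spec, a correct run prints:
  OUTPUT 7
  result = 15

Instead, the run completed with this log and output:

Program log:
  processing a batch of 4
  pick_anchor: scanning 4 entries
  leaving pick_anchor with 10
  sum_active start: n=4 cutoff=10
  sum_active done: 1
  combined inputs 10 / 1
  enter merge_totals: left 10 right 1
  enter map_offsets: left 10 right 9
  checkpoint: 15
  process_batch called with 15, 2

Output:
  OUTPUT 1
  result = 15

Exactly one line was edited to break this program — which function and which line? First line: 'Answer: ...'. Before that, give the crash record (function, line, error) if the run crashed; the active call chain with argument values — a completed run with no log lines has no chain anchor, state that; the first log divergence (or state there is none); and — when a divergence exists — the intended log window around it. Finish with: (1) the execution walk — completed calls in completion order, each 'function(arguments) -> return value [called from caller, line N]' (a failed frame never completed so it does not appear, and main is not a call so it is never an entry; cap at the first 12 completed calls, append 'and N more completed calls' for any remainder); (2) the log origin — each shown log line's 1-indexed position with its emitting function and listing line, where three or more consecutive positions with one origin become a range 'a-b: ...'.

Answer: the defect is in process_batch at line 37.
Core observation: Log streams are identical — the defect surfaces only in the printed output.
Call chain: main -> process_batch(15, 2) (called at line 49).
First divergence: none (the log streams are identical).
Execution walk:
  pick_anchor([7, 9, 10, 6]) -> 10  [called from main, line 44]
  sum_active([7, 9, 10, 6], 10) -> 1  [called from main, line 45]
  map_offsets(10, 9) -> 15  [called from merge_totals, line 32]
  merge_totals(10, 1) -> 15  [called from main, line 47]
  process_batch(15, 2) -> 1  [called from main, line 49]
Log origins:
  1: logged in main at line 43
  2: logged in pick_anchor at line 2
  3: logged in pick_anchor at line 7
  4: logged in sum_active at line 11
  5: logged in sum_active at line 16
  6: logged in main at line 46
  7: logged in merge_totals at line 29
  8: logged in map_offsets at line 20
  9: logged in main at line 48
  10: logged in process_batch at line 35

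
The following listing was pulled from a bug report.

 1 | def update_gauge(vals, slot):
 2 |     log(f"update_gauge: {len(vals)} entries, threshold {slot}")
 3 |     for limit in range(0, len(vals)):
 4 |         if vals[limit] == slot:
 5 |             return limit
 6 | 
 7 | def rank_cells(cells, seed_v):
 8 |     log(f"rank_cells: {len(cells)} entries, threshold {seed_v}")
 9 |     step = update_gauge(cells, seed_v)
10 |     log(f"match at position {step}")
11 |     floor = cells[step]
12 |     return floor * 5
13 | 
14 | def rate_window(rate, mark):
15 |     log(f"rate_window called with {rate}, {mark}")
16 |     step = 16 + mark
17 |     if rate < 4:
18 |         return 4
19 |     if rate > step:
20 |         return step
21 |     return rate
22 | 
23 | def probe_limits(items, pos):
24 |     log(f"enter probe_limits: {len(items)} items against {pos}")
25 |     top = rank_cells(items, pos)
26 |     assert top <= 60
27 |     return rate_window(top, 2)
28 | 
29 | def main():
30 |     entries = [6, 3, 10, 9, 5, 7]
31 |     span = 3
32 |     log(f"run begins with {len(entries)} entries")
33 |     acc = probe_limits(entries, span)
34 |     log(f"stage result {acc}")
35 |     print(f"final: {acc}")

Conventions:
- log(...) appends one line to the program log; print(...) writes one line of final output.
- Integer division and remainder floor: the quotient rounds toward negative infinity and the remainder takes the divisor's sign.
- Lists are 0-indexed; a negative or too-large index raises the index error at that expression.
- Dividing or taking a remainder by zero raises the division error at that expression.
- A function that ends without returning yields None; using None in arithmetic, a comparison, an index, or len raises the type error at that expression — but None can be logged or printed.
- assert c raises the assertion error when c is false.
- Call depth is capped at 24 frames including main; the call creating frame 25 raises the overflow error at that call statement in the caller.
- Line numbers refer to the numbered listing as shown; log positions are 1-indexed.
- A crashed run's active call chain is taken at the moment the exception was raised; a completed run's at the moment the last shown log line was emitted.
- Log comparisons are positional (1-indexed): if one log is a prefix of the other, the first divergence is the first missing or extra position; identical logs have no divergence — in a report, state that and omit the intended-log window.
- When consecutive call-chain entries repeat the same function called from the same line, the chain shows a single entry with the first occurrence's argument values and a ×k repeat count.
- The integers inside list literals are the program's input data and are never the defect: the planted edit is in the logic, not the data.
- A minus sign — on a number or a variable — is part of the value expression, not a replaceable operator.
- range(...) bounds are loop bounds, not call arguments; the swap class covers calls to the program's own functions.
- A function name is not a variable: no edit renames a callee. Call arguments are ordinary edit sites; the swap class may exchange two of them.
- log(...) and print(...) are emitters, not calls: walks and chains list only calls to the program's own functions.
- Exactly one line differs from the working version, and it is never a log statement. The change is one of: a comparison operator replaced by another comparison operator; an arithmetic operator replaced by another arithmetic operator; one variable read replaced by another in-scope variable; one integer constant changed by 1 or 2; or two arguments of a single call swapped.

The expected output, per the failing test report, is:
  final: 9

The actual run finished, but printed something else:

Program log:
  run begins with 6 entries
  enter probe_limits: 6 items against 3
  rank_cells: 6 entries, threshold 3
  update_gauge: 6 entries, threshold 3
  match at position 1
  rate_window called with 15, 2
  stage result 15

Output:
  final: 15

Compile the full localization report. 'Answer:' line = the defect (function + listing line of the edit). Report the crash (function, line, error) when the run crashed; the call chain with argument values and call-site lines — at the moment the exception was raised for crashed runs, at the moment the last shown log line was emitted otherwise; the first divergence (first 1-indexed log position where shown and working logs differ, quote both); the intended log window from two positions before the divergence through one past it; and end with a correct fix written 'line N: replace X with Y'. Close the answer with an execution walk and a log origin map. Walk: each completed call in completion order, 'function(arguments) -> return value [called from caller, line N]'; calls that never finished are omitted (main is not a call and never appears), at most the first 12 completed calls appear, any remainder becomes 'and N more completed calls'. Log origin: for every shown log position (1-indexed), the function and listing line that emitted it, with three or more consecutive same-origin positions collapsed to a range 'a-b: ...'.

Answer: the defect is in rank_cells at line 12.
Key observation: Log line 6 is where behavior first shows: 'rate_window called with 15, 2' appears instead of 'rate_window called with 9, 2'.
Call chain: main.
First divergence: at position 6 the run shows 'rate_window called with 15, 2' where the working version logs 'rate_window called with 9, 2'.
Intended log window:
  4: update_gauge: 6 entries, threshold 3
  5: match at position 1
  6: rate_window called with 9, 2
  7: stage result 9
Execution walk:
  update_gauge([6, 3, 10, 9, 5, 7], 3) -> 1  [called from rank_cells, line 9]
  rank_cells([6, 3, 10, 9, 5, 7], 3) -> 15  [called from probe_limits, line 25]
  rate_window(15, 2) -> 15  [called from probe_limits, line 27]
  probe_limits([6, 3, 10, 9, 5, 7], 3) -> 15  [called from main, line 33]
Log origin:
  1: emitted by main (line 32)
  2: emitted by probe_limits (line 24)
  3: emitted by rank_cells (line 8)
  4: emitted by update_gauge (line 2)
  5: emitted by rank_cells (line 10)
  6: emitted by rate_window (line 15)
  7: emitted by main (line 34)
A correct fix: line 12: replace `5` with `3`.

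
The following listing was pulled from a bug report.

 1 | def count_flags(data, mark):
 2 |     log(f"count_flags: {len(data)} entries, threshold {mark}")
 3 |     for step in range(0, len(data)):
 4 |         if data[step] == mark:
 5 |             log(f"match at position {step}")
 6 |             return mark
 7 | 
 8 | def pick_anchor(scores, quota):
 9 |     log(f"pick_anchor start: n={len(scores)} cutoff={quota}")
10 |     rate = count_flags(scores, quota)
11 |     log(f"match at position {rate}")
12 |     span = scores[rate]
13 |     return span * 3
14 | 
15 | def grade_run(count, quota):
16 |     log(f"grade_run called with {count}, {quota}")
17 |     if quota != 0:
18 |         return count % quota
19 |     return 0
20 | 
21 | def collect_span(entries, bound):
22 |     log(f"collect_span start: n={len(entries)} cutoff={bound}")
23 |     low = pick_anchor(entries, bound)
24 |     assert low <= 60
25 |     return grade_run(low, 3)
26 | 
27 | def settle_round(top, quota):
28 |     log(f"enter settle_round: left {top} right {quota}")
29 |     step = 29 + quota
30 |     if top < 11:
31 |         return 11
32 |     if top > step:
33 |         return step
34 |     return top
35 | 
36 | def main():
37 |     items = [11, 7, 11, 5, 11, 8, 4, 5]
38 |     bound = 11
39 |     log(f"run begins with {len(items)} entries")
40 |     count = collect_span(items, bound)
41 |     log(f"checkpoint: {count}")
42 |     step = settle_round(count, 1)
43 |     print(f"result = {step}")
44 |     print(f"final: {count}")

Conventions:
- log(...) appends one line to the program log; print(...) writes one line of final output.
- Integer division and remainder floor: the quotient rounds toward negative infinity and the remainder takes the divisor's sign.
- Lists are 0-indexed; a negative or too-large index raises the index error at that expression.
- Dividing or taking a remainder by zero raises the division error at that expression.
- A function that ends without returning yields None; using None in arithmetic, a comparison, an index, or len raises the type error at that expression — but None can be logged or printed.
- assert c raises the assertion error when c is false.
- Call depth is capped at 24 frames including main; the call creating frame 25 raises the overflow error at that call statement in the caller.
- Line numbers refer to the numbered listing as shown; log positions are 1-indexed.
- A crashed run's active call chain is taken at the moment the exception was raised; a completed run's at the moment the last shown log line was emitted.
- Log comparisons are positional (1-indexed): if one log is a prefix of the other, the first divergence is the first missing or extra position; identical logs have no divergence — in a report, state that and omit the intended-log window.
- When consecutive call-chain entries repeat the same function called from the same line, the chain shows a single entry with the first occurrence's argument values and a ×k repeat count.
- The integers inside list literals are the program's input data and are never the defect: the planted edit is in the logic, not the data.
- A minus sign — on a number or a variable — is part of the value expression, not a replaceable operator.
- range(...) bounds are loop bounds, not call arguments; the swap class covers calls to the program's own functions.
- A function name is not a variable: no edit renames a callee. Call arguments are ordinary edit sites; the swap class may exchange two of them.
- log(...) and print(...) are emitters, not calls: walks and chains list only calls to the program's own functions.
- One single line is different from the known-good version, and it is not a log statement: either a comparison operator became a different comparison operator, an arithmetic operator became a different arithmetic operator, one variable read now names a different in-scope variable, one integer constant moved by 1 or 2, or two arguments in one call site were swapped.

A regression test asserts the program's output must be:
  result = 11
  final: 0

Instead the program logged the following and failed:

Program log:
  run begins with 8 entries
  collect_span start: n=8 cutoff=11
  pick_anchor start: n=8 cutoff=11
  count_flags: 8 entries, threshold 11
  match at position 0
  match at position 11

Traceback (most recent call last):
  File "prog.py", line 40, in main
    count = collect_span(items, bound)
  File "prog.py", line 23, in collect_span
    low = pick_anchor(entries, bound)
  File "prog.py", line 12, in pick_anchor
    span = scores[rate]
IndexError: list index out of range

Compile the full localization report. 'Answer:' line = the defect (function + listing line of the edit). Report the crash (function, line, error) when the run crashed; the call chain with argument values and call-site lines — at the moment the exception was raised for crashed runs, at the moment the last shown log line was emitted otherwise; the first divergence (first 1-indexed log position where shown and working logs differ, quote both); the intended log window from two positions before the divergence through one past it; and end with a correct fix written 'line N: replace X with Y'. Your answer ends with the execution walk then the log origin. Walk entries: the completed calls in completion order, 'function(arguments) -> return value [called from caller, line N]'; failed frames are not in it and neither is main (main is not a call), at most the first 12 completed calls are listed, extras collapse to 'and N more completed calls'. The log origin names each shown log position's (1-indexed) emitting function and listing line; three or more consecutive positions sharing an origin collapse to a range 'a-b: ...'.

Answer: the defect is in count_flags at line 6.
Key observation: Log line 6 is where behavior first shows: 'match at position 11' appears instead of 'match at position 0'.
Crash: pick_anchor, line 12, IndexError.
Call chain: main -> collect_span([11, 7, 11, 5, 11, 8, 4, 5], 11) (called at line 40) -> pick_anchor([11, 7, 11, 5, 11, 8, 4, 5], 11) (called at line 23).
First divergence: position 6; shown 'match at position 11' vs intended 'match at position 0'.
Intended log window:
  4: count_flags: 8 entries, threshold 11
  5: match at position 0
  6: match at position 0
  7: grade_run called with 33, 3
Execution walk:
  count_flags([11, 7, 11, 5, 11, 8, 4, 5], 11) -> 11  [called from pick_anchor, line 10]
Origin of each log line:
  1: from main, line 39
  2: from collect_span, line 22
  3: from pick_anchor, line 9
  4: from count_flags, line 2
  5: from count_flags, line 5
  6: from pick_anchor, line 11
A correct fix: line 6: replace `mark` with `step`.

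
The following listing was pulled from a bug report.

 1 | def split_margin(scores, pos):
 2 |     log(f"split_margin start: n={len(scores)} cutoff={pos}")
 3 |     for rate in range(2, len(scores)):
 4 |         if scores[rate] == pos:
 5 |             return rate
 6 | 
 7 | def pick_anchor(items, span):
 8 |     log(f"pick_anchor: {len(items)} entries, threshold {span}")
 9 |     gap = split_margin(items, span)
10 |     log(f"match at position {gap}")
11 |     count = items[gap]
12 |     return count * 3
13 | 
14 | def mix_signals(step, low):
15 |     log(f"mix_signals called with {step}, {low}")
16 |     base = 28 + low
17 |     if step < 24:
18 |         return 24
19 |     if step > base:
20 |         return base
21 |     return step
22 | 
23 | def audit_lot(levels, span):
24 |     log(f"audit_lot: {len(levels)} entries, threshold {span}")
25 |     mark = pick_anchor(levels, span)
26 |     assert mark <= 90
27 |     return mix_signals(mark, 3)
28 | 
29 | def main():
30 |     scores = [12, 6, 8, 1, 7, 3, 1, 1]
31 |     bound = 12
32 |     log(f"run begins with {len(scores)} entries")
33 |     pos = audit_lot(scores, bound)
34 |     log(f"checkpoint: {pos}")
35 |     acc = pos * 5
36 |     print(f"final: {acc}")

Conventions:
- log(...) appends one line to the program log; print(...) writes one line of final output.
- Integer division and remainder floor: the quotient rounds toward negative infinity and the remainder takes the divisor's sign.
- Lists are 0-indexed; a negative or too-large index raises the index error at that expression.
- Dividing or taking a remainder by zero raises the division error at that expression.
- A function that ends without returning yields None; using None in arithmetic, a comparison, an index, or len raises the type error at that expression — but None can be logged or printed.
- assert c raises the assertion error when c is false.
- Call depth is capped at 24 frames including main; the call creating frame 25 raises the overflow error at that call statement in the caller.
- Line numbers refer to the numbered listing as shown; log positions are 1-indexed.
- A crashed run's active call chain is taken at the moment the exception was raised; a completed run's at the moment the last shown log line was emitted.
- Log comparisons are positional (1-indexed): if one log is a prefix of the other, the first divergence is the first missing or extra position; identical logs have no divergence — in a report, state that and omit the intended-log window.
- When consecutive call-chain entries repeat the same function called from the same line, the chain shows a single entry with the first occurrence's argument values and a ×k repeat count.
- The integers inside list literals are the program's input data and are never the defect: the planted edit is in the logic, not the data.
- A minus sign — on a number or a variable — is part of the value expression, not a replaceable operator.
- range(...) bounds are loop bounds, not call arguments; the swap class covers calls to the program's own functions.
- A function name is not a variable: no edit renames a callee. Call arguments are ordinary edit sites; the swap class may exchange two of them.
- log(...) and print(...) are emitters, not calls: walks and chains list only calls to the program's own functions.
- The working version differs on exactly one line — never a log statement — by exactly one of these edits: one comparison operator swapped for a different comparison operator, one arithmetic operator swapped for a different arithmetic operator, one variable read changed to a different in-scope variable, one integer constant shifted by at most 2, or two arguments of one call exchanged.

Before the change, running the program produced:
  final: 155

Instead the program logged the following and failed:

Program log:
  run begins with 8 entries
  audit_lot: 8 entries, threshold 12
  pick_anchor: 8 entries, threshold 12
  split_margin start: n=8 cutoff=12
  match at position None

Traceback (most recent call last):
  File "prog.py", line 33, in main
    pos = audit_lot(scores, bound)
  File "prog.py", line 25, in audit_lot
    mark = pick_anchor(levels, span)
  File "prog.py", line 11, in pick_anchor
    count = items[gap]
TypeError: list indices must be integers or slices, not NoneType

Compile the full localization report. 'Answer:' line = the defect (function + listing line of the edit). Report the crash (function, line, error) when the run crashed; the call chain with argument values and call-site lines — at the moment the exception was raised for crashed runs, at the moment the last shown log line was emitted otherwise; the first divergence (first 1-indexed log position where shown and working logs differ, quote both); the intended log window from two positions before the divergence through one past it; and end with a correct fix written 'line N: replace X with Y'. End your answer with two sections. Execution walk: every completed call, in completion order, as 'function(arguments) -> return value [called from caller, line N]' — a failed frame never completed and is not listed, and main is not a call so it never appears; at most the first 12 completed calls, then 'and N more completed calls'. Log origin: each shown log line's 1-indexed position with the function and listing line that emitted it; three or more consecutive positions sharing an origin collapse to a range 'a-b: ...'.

Answer: the defect is in split_margin at line 3.
The tell: At log position 5 the runs split — shown 'match at position None', but the working version logs 'match at position 0'.
Crash: pick_anchor, line 11, TypeError.
Call chain: main -> audit_lot([12, 6, 8, 1, 7, 3, 1, 1], 12) (called at line 33) -> pick_anchor([12, 6, 8, 1, 7, 3, 1, 1], 12) (called at line 25).
First divergence: position 5 — the shown line 'match at position None' should read 'match at position 0'.
Intended log window:
  3: pick_anchor: 8 entries, threshold 12
  4: split_margin start: n=8 cutoff=12
  5: match at position 0
  6: mix_signals called with 36, 3
Execution walk:
  split_margin([12, 6, 8, 1, 7, 3, 1, 1], 12) -> None  [called from pick_anchor, line 9]
Log origins:
  1 — main, line 32
  2 — audit_lot, line 24
  3 — pick_anchor, line 8
  4 — split_margin, line 2
  5 — pick_anchor, line 10
A correct fix: line 3: replace `2` with `0`.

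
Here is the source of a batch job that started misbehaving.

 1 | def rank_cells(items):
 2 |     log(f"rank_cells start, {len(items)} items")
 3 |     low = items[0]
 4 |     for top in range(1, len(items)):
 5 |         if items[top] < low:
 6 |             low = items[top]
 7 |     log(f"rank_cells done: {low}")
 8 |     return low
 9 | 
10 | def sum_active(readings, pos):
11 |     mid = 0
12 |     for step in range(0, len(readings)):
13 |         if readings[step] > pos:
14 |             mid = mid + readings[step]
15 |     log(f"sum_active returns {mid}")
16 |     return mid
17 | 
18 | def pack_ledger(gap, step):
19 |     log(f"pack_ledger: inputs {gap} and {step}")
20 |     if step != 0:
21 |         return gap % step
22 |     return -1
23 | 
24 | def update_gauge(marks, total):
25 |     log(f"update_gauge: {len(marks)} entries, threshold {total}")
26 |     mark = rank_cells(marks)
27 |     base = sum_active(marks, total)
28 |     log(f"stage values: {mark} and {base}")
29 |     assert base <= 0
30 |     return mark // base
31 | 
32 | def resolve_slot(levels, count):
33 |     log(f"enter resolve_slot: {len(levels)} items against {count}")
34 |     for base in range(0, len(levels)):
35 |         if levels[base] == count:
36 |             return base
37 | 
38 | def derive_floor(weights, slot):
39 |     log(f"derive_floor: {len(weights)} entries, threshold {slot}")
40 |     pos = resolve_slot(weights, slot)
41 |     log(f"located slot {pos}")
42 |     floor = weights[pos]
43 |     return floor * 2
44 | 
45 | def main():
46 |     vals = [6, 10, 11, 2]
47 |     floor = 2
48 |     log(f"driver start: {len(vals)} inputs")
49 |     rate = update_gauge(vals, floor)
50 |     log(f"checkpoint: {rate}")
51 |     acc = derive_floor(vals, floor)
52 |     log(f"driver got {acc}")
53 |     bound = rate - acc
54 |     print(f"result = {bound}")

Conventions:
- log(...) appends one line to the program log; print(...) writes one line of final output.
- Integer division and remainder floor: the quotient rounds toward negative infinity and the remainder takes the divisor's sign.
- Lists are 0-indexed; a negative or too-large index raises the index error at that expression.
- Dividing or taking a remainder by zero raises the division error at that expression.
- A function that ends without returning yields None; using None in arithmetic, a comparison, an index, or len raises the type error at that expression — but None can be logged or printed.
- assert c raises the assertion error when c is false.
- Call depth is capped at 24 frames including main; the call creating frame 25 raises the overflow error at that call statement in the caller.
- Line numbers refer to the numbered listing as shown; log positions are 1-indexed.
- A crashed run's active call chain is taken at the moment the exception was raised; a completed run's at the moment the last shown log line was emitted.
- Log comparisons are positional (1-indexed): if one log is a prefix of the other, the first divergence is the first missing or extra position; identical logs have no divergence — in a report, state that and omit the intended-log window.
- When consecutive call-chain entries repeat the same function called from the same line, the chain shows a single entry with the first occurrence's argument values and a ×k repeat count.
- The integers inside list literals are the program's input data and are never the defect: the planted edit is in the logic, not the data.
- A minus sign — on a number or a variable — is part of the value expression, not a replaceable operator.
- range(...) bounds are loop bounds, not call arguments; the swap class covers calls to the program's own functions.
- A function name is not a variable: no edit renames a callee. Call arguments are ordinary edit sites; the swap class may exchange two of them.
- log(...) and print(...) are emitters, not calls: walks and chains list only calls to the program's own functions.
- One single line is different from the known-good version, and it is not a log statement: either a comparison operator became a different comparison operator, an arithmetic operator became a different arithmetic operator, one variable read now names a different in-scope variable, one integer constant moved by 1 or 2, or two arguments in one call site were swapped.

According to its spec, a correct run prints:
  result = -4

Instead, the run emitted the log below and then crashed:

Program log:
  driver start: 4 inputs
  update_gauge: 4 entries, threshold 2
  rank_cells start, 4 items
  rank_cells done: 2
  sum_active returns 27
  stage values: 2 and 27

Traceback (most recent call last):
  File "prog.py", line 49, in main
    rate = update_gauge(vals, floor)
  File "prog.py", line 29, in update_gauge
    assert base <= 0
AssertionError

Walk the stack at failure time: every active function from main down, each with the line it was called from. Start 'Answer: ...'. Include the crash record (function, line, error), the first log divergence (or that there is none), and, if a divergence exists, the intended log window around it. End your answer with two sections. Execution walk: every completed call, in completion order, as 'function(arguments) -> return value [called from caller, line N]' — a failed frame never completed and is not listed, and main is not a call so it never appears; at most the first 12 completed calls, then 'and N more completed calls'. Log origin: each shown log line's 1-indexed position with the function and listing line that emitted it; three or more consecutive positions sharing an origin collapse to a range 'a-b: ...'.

Answer: main -> update_gauge (called at line 49).
Key observation: Only 6 log lines were emitted before the run died; the intended continuation was 'checkpoint: 0'.
Crash: update_gauge, line 29, AssertionError.
First divergence: position 7 — after 6 matching lines the faulty run goes silent; intended next line 'checkpoint: 0'.
Intended log window:
  5: sum_active returns 27
  6: stage values: 2 and 27
  7: checkpoint: 0
  8: derive_floor: 4 entries, threshold 2
Execution walk:
  rank_cells([6, 10, 11, 2]) -> 2  [called from update_gauge, line 26]
  sum_active([6, 10, 11, 2], 2) -> 27  [called from update_gauge, line 27]
Log line origins:
  1: from main, line 48
  2: from update_gauge, line 25
  3: from rank_cells, line 2
  4: from rank_cells, line 7
  5: from sum_active, line 15
  6: from update_gauge, line 28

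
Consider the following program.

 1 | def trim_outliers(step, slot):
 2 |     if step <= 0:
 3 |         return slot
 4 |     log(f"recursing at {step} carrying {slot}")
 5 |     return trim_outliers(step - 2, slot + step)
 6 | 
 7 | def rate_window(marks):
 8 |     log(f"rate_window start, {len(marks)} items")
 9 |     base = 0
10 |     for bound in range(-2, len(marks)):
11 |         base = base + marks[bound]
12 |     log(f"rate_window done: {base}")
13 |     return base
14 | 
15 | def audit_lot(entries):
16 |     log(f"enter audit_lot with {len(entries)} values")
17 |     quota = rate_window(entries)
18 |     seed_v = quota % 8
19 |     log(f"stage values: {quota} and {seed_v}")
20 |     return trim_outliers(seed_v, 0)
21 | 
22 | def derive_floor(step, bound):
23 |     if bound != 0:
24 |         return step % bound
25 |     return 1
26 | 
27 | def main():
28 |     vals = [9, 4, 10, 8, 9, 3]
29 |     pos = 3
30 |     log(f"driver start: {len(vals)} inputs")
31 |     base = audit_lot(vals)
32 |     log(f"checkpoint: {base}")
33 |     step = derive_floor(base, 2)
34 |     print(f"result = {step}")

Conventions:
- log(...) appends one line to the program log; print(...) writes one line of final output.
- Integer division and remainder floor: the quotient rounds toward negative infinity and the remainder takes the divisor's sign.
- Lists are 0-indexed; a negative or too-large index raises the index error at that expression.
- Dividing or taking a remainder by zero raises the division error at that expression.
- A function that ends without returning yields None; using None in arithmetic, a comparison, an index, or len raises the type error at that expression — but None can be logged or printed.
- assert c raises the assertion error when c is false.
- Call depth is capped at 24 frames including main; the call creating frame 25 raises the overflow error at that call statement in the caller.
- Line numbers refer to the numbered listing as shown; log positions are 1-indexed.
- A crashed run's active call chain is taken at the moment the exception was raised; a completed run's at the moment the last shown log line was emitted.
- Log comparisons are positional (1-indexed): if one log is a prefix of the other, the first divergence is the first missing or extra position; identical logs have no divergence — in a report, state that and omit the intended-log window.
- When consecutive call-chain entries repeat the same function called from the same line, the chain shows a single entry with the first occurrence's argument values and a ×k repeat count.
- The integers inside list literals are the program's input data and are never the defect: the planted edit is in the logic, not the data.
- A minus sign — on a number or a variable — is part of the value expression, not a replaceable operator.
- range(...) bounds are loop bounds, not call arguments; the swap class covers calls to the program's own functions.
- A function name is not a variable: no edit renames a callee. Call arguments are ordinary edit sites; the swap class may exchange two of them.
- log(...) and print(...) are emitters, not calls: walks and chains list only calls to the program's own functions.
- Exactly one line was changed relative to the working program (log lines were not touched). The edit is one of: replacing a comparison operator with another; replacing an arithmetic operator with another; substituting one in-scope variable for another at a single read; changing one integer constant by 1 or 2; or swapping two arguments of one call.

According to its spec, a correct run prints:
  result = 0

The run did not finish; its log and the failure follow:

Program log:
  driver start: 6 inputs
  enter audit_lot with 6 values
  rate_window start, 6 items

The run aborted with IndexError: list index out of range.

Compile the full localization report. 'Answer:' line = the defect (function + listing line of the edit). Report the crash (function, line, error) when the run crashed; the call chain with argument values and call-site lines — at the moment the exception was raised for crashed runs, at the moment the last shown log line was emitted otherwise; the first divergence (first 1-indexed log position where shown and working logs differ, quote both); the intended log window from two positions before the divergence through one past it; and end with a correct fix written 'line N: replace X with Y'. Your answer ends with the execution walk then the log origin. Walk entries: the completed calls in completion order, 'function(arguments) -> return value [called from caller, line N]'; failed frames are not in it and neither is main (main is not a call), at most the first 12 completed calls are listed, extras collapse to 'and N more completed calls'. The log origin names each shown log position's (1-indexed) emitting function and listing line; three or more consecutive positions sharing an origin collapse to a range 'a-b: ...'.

Answer: the defect is in rate_window at line 10.
Key fact: A complete run would log 'rate_window done: 43' next, but this one stopped at 3 lines.
Crash: rate_window, line 11, IndexError.
Call chain: main -> audit_lot([9, 4, 10, 8, 9, 3]) (called at line 31) -> rate_window([9, 4, 10, 8, 9, 3]) (called at line 17).
First divergence: position 4 (shown log ended at 3 lines; the working version continues: 'rate_window done: 43').
Intended log window:
  2: enter audit_lot with 6 values
  3: rate_window start, 6 items
  4: rate_window done: 43
  5: stage values: 43 and 3
Execution walk:
  (no call completed)
Log origins:
  1: logged in main at line 30
  2: logged in audit_lot at line 16
  3: logged in rate_window at line 8
A correct fix: line 10: replace `-2` with `0`.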